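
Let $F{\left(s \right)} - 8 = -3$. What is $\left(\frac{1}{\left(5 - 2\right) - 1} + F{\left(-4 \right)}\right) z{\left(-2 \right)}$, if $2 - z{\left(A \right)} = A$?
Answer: $22$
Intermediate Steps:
$F{\left(s \right)} = 5$ ($F{\left(s \right)} = 8 - 3 = 5$)
$z{\left(A \right)} = 2 - A$
$\left(\frac{1}{\left(5 - 2\right) - 1} + F{\left(-4 \right)}\right) z{\left(-2 \right)} = \left(\frac{1}{\left(5 - 2\right) - 1} + 5\right) \left(2 - -2\right) = \left(\frac{1}{\left(5 - 2\right) - 1} + 5\right) \left(2 + 2\right) = \left(\frac{1}{3 - 1} + 5\right) 4 = \left(\frac{1}{2} + 5\right) 4 = \frac{11}{2} \cdot 4 = 22$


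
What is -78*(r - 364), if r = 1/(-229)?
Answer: 6501846/229 ≈ 28392.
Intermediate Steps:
r = -1/229 ≈ -0.0043668
-78*(r - 364) = -78*(-1/229 - 364) = -78*(-83357/229) = 6501846/229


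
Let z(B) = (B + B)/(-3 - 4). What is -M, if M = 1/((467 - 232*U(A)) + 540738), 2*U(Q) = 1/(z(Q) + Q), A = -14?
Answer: -5/2706083 ≈ -1.8477e-6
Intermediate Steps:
z(B) = -2*B/7 (z(B) = (2*B)/(-7) = (2*B)*(-1/7) = -2*B/7)
U(Q) = 7/(10*Q) (U(Q) = 1/(2*(-2*Q/7 + Q)) = 1/(2*((5*Q/7))) = (7/(5*Q))/2 = 7/(10*Q))
M = 5/2706083 (M = 1/((467 - 812/(5*(-14))) + 540738) = 1/((467 - 812*(-1)/(5*14)) + 540738) = 1/((467 - 232*(-1/20)) + 540738) = 1/((467 + 58/5) + 540738) = 1/(2393/5 + 540738) = 1/(2706083/5) = 5/2706083 ≈ 1.8477e-6)
-M = -1*5/2706083 = -5/2706083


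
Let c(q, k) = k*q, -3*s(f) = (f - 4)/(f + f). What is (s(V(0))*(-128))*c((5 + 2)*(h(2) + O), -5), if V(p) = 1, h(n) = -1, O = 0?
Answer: -2240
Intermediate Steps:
s(f) = -(-4 + f)/(6*f) (s(f) = -(f - 4)/(3*(f + f)) = -(-4 + f)/(3*(2*f)) = -(-4 + f)*1/(2*f)/3 = -(-4 + f)/(6*f))
(s(V(0))*(-128))*c((5 + 2)*(h(2) + O), -5) = (((⅙)*(4 - 1*1)/1)*(-128))*(-5*(5 + 2)*(-1 + 0)) = (((⅙)*1*(4 - 1))*(-128))*(-35*(-1)) = (((⅙)*1*3)*(-128))*(-5*(-7)) = ((½)*(-128))*35 = -64*35 = -2240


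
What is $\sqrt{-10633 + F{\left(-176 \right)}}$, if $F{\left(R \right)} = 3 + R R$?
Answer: $\sqrt{20346} \approx 142.64$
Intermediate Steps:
$F{\left(R \right)} = 3 + R^{2}$
$\sqrt{-10633 + F{\left(-176 \right)}} = \sqrt{-10633 + \left(3 + \left(-176\right)^{2}\right)} = \sqrt{-10633 + \left(3 + 30976\right)} = \sqrt{-10633 + 30979} = \sqrt{20346}$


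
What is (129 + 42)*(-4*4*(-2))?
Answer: 5472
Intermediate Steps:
(129 + 42)*(-4*4*(-2)) = 171*(-16*(-2)) = 171*32 = 5472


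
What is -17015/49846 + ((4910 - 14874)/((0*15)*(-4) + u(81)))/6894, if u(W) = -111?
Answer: -6261895483/19071926982 ≈ -0.32833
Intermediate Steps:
-17015/49846 + ((4910 - 14874)/((0*15)*(-4) + u(81)))/6894 = -17015/49846 + ((4910 - 14874)/((0*15)*(-4) - 111))/6894 = -17015*1/49846 - 9964/(0*(-4) - 111)*(1/6894) = -17015/49846 - 9964/(0 - 111)*(1/6894) = -17015/49846 - 9964/(-111)*(1/6894) = -17015/49846 - 9964*(-1/111)*(1/6894) = -17015/49846 + (9964/111)*(1/6894) = -17015/49846 + 4982/382617 = -6261895483/19071926982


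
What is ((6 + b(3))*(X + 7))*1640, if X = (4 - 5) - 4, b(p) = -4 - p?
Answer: -3280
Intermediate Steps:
X = -5 (X = -1 - 4 = -5)
((6 + b(3))*(X + 7))*1640 = ((6 + (-4 - 1*3))*(-5 + 7))*1640 = ((6 + (-4 - 3))*2)*1640 = ((6 - 7)*2)*1640 = -1*2*1640 = -2*1640 = -3280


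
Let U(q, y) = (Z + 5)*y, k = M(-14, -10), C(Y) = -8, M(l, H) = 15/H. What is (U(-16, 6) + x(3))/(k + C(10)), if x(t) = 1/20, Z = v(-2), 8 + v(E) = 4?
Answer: -121/190 ≈ -0.63684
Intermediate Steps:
v(E) = -4 (v(E) = -8 + 4 = -4)
Z = -4
k = -3/2 (k = 15/(-10) = 15*(-1/10) = -3/2 ≈ -1.5000)
x(t) = 1/20
U(q, y) = y (U(q, y) = (-4 + 5)*y = 1*y = y)
(U(-16, 6) + x(3))/(k + C(10)) = (6 + 1/20)/(-3/2 - 8) = 121/(20*(-19/2)) = (121/20)*(-2/19) = -121/190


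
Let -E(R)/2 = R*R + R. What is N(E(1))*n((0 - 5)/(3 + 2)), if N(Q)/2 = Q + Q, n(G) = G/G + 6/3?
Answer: -48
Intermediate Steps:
E(R) = -2*R - 2*R² (E(R) = -2*(R*R + R) = -2*(R² + R) = -2*(R + R²) = -2*R - 2*R²)
n(G) = 3 (n(G) = 1 + 6*(⅓) = 1 + 2 = 3)
N(Q) = 4*Q (N(Q) = 2*(Q + Q) = 2*(2*Q) = 4*Q)
N(E(1))*n((0 - 5)/(3 + 2)) = (4*(-2*1*(1 + 1)))*3 = (4*(-2*1*2))*3 = (4*(-4))*3 = -16*3 = -48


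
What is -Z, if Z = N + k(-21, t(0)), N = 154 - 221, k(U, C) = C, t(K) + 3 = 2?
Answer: 68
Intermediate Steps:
t(K) = -1 (t(K) = -3 + 2 = -1)
N = -67
Z = -68 (Z = -67 - 1 = -68)
-Z = -1*(-68) = 68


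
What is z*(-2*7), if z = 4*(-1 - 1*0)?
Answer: 56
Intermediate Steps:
z = -4 (z = 4*(-1 + 0) = 4*(-1) = -4)
z*(-2*7) = -(-8)*7 = -4*(-14) = 56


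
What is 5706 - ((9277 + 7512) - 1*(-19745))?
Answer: -30828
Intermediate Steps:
5706 - ((9277 + 7512) - 1*(-19745)) = 5706 - (16789 + 19745) = 5706 - 1*36534 = 5706 - 36534 = -30828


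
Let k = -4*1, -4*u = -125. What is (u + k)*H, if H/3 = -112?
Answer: -9156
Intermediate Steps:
u = 125/4 (u = -1/4*(-125) = 125/4 ≈ 31.250)
H = -336 (H = 3*(-112) = -336)
k = -4
(u + k)*H = (125/4 - 4)*(-336) = (109/4)*(-336) = -9156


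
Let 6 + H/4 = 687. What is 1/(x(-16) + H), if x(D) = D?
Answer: 1/2708 ≈ 0.00036928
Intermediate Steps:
H = 2724 (H = -24 + 4*687 = -24 + 2748 = 2724)
1/(x(-16) + H) = 1/(-16 + 2724) = 1/2708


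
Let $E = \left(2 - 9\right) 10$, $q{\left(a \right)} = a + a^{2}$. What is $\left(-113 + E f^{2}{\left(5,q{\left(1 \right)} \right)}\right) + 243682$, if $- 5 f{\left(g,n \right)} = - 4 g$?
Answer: $242449$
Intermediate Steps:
$f{\left(g,n \right)} = \frac{4 g}{5}$ ($f{\left(g,n \right)} = - \frac{\left(-4\right) g}{5} = \frac{4 g}{5}$)
$E = -70$ ($E = \left(-7\right) 10 = -70$)
$\left(-113 + E f^{2}{\left(5,q{\left(1 \right)} \right)}\right) + 243682 = \left(-113 - 70 \left(\frac{4}{5} \cdot 5\right)^{2}\right) + 243682 = \left(-113 - 70 \cdot 4^{2}\right) + 243682 = \left(-113 - 1120\right) + 243682 = -1233 + 243682 = 242449$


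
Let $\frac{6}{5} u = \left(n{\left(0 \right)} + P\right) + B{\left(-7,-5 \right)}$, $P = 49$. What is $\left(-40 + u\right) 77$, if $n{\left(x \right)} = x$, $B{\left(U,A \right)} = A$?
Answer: $- \frac{770}{3} \approx -256.67$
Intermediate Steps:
$u = \frac{110}{3}$ ($u = \frac{5 \left(\left(0 + 49\right) - 5\right)}{6} = \frac{5 \left(49 - 5\right)}{6} = \frac{5}{6} \cdot 44 = \frac{110}{3} \approx 36.667$)
$\left(-40 + u\right) 77 = \left(-40 + \frac{110}{3}\right) 77 = \left(- \frac{10}{3}\right) 77 = - \frac{770}{3}$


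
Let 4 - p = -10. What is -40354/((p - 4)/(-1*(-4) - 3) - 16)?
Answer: 20177/3 ≈ 6725.7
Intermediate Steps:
p = 14 (p = 4 - 1*(-10) = 4 + 10 = 14)
-40354/((p - 4)/(-1*(-4) - 3) - 16) = -40354/((14 - 4)/(-1*(-4) - 3) - 16) = -40354/(10/(4 - 3) - 16) = -40354/(10/1 - 16) = -40354/(10*1 - 16) = -40354/(10 - 16) = -40354/(-6) = -⅙*(-40354) = 20177/3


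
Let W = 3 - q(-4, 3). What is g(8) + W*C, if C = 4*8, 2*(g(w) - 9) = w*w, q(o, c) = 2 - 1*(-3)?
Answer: -23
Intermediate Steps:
q(o, c) = 5 (q(o, c) = 2 + 3 = 5)
W = -2 (W = 3 - 1*5 = 3 - 5 = -2)
g(w) = 9 + w²/2 (g(w) = 9 + (w*w)/2 = 9 + w²/2)
C = 32
g(8) + W*C = (9 + (½)*8²) - 2*32 = (9 + (½)*64) - 64 = (9 + 32) - 64 = 41 - 64 = -23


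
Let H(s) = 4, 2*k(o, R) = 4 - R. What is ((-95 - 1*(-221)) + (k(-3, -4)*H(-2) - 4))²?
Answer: 19044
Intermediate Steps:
k(o, R) = 2 - R/2 (k(o, R) = (4 - R)/2 = 2 - R/2)
((-95 - 1*(-221)) + (k(-3, -4)*H(-2) - 4))² = ((-95 - 1*(-221)) + ((2 - ½*(-4))*4 - 4))² = ((-95 + 221) + ((2 + 2)*4 - 4))² = (126 + (4*4 - 4))² = (126 + (16 - 4))² = (126 + 12)² = 138² = 19044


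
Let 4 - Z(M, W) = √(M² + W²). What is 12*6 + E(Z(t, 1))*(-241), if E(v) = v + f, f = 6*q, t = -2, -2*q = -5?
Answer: -4507 + 241*√5 ≈ -3968.1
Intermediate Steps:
q = 5/2 (q = -½*(-5) = 5/2 ≈ 2.5000)
Z(M, W) = 4 - √(M² + W²)
f = 15 (f = 6*(5/2) = 15)
E(v) = 15 + v (E(v) = v + 15 = 15 + v)
12*6 + E(Z(t, 1))*(-241) = 12*6 + (15 + (4 - √((-2)² + 1²)))*(-241) = 72 + (15 + (4 - √(4 + 1)))*(-241) = 72 + (15 + (4 - √5))*(-241) = 72 + (19 - √5)*(-241) = 72 + (-4579 + 241*√5) = -4507 + 241*√5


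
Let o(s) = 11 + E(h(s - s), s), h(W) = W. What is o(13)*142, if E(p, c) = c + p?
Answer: 3408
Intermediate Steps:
o(s) = 11 + s (o(s) = 11 + (s + (s - s)) = 11 + (s + 0) = 11 + s)
o(13)*142 = (11 + 13)*142 = 24*142 = 3408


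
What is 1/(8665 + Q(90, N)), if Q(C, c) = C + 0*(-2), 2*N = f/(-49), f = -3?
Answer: 1/8755 ≈ 0.00011422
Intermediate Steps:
N = 3/98 (N = (-3/(-49))/2 = (-3*(-1/49))/2 = (1/2)*(3/49) = 3/98 ≈ 0.030612)
Q(C, c) = C (Q(C, c) = C + 0 = C)
1/(8665 + Q(90, N)) = 1/(8665 + 90) = 1/8755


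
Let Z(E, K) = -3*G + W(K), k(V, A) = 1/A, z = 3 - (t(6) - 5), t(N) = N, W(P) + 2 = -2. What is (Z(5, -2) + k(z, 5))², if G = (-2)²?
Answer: 6241/25 ≈ 249.64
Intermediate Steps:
W(P) = -4 (W(P) = -2 - 2 = -4)
G = 4
z = 2 (z = 3 - (6 - 5) = 3 - 1*1 = 3 - 1 = 2)
Z(E, K) = -16 (Z(E, K) = -3*4 - 4 = -12 - 4 = -16)
(Z(5, -2) + k(z, 5))² = (-16 + 1/5)² = (-16 + ⅕)² = (-79/5)² = 6241/25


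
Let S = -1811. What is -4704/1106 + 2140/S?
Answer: -777556/143069 ≈ -5.4348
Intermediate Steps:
-4704/1106 + 2140/S = -4704/1106 + 2140/(-1811) = -4704*1/1106 + 2140*(-1/1811) = -336/79 - 2140/1811 = -777556/143069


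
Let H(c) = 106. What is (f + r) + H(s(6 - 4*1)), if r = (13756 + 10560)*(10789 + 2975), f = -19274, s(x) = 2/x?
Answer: 334666256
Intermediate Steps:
r = 334685424 (r = 24316*13764 = 334685424)
(f + r) + H(s(6 - 4*1)) = (-19274 + 334685424) + 106 = 334666150 + 106 = 334666256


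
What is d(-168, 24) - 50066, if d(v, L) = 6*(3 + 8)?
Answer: -50000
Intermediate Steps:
d(v, L) = 66 (d(v, L) = 6*11 = 66)
d(-168, 24) - 50066 = 66 - 50066 = -50000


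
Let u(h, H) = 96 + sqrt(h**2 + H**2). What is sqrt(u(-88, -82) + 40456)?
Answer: sqrt(40552 + 2*sqrt(3617)) ≈ 201.67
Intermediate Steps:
u(h, H) = 96 + sqrt(H**2 + h**2)
sqrt(u(-88, -82) + 40456) = sqrt((96 + sqrt((-82)**2 + (-88)**2)) + 40456) = sqrt((96 + sqrt(6724 + 7744)) + 40456) = sqrt((96 + sqrt(14468)) + 40456) = sqrt((96 + 2*sqrt(3617)) + 40456) = sqrt(40552 + 2*sqrt(3617))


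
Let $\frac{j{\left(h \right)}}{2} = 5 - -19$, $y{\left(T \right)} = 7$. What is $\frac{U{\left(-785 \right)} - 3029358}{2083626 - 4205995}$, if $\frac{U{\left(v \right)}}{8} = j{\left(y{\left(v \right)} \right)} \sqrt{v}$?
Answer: $\frac{3029358}{2122369} - \frac{384 i \sqrt{785}}{2122369} \approx 1.4273 - 0.0050693 i$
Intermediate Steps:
$j{\left(h \right)} = 48$ ($j{\left(h \right)} = 2 \left(5 - -19\right) = 2 \left(5 + 19\right) = 2 \cdot 24 = 48$)
$U{\left(v \right)} = 384 \sqrt{v}$ ($U{\left(v \right)} = 8 \cdot 48 \sqrt{v} = 384 \sqrt{v}$)
$\frac{U{\left(-785 \right)} - 3029358}{2083626 - 4205995} = \frac{384 \sqrt{-785} - 3029358}{2083626 - 4205995} = \frac{384 i \sqrt{785} - 3029358}{-2122369} = \left(384 i \sqrt{785} - 3029358\right) \left(- \frac{1}{2122369}\right) = \left(-3029358 + 384 i \sqrt{785}\right) \left(- \frac{1}{2122369}\right) = \frac{3029358}{2122369} - \frac{384 i \sqrt{785}}{2122369}$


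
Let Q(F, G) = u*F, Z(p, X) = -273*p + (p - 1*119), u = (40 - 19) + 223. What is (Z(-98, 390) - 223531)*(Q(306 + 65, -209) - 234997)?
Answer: 28460314162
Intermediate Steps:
u = 244 (u = 21 + 223 = 244)
Z(p, X) = -119 - 272*p (Z(p, X) = -273*p + (p - 119) = -273*p + (-119 + p) = -119 - 272*p)
Q(F, G) = 244*F
(Z(-98, 390) - 223531)*(Q(306 + 65, -209) - 234997) = ((-119 - 272*(-98)) - 223531)*(244*(306 + 65) - 234997) = ((-119 + 26656) - 223531)*(244*371 - 234997) = (26537 - 223531)*(90524 - 234997) = -196994*(-144473) = 28460314162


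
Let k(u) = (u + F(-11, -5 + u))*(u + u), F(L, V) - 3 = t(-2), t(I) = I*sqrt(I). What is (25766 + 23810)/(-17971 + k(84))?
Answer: -166327480/11481817 + 16657536*I*sqrt(2)/11481817 ≈ -14.486 + 2.0517*I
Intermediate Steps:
t(I) = I**(3/2)
F(L, V) = 3 - 2*I*sqrt(2) (F(L, V) = 3 + (-2)**(3/2) = 3 - 2*I*sqrt(2))
k(u) = 2*u*(3 + u - 2*I*sqrt(2)) (k(u) = (u + (3 - 2*I*sqrt(2)))*(u + u) = (3 + u - 2*I*sqrt(2))*(2*u) = 2*u*(3 + u - 2*I*sqrt(2)))
(25766 + 23810)/(-17971 + k(84)) = (25766 + 23810)/(-17971 + 2*84*(3 + 84 - 2*I*sqrt(2))) = 49576/(-17971 + 2*84*(87 - 2*I*sqrt(2))) = 49576/(-17971 + (14616 - 336*I*sqrt(2))) = 49576/(-3355 - 336*I*sqrt(2))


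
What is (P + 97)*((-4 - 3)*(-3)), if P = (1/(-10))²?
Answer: 203721/100 ≈ 2037.2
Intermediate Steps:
P = 1/100 (P = (-⅒)² = 1/100 ≈ 0.010000)
(P + 97)*((-4 - 3)*(-3)) = (1/100 + 97)*((-4 - 3)*(-3)) = 9701*(-7*(-3))/100 = (9701/100)*21 = 203721/100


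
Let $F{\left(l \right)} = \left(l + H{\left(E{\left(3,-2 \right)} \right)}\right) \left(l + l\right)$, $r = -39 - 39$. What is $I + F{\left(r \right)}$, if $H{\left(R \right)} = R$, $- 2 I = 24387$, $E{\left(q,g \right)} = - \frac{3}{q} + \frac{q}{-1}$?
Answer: $\frac{1197}{2} \approx 598.5$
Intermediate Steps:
$r = -78$ ($r = -39 - 39 = -78$)
$E{\left(q,g \right)} = - q - \frac{3}{q}$ ($E{\left(q,g \right)} = - \frac{3}{q} + q \left(-1\right) = - \frac{3}{q} - q = - q - \frac{3}{q}$)
$I = - \frac{24387}{2}$ ($I = \left(- \frac{1}{2}\right) 24387 = - \frac{24387}{2} \approx -12194.0$)
$F{\left(l \right)} = 2 l \left(-4 + l\right)$ ($F{\left(l \right)} = \left(l - \left(3 + \frac{3}{3}\right)\right) \left(l + l\right) = \left(l - 4\right) 2 l = \left(-4 + l\right) 2 l = 2 l \left(-4 + l\right)$)
$I + F{\left(r \right)} = - \frac{24387}{2} + 2 \left(-78\right) \left(-4 - 78\right) = - \frac{24387}{2} + 2 \left(-78\right) \left(-82\right) = - \frac{24387}{2} + 12792 = \frac{1197}{2}$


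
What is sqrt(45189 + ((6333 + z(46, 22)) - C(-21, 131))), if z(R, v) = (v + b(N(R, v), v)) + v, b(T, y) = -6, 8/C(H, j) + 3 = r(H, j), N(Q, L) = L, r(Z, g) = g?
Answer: sqrt(824959)/4 ≈ 227.07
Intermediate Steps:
C(H, j) = 8/(-3 + j)
z(R, v) = -6 + 2*v (z(R, v) = (v - 6) + v = (-6 + v) + v = -6 + 2*v)
sqrt(45189 + ((6333 + z(46, 22)) - C(-21, 131))) = sqrt(45189 + ((6333 + (-6 + 2*22)) - 8/(-3 + 131))) = sqrt(45189 + ((6333 + (-6 + 44)) - 8/128)) = sqrt(45189 + ((6333 + 38) - 8/128)) = sqrt(45189 + (6371 - 1*1/16)) = sqrt(45189 + (6371 - 1/16)) = sqrt(45189 + 101935/16) = sqrt(824959/16) = sqrt(824959)/4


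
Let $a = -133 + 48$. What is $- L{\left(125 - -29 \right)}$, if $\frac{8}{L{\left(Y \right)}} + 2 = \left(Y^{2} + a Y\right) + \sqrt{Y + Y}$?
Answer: $- \frac{21248}{28217267} + \frac{4 \sqrt{77}}{28217267} \approx -0.00075177$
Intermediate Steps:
$a = -85$
$L{\left(Y \right)} = \frac{8}{-2 + Y^{2} - 85 Y + \sqrt{2} \sqrt{Y}}$ ($L{\left(Y \right)} = \frac{8}{-2 + \left(\left(Y^{2} - 85 Y\right) + \sqrt{Y + Y}\right)} = \frac{8}{-2 + \left(\left(Y^{2} - 85 Y\right) + \sqrt{2 Y}\right)} = \frac{8}{-2 + \left(\left(Y^{2} - 85 Y\right) + \sqrt{2} \sqrt{Y}\right)} = \frac{8}{-2 + \left(Y^{2} - 85 Y + \sqrt{2} \sqrt{Y}\right)} = \frac{8}{-2 + Y^{2} - 85 Y + \sqrt{2} \sqrt{Y}}$)
$- L{\left(125 - -29 \right)} = - \frac{8}{-2 + \left(125 - -29\right)^{2} - 85 \left(125 - -29\right) + \sqrt{2} \sqrt{125 - -29}} = - \frac{8}{-2 + \left(125 + 29\right)^{2} - 85 \left(125 + 29\right) + \sqrt{2} \sqrt{125 + 29}} = - \frac{8}{-2 + 154^{2} - 13090 + \sqrt{2} \sqrt{154}} = - \frac{8}{-2 + 23716 - 13090 + 2 \sqrt{77}} = - \frac{8}{10624 + 2 \sqrt{77}}$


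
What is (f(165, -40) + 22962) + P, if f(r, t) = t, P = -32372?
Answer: -9450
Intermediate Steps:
(f(165, -40) + 22962) + P = (-40 + 22962) - 32372 = 22922 - 32372 = -9450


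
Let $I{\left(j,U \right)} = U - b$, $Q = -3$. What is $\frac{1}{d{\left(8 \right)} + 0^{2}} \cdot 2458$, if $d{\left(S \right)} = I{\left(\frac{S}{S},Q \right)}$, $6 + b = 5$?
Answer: $-1229$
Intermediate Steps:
$b = -1$ ($b = -6 + 5 = -1$)
$I{\left(j,U \right)} = 1 + U$ ($I{\left(j,U \right)} = U - -1 = U + 1 = 1 + U$)
$d{\left(S \right)} = -2$ ($d{\left(S \right)} = 1 - 3 = -2$)
$\frac{1}{d{\left(8 \right)} + 0^{2}} \cdot 2458 = \frac{1}{-2 + 0^{2}} \cdot 2458 = \frac{1}{-2 + 0} \cdot 2458 = \frac{1}{-2} \cdot 2458 = \left(- \frac{1}{2}\right) 2458 = -1229$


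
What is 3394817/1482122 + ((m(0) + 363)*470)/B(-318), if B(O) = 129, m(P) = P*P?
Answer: 84434255271/63731246 ≈ 1324.8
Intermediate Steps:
m(P) = P²
3394817/1482122 + ((m(0) + 363)*470)/B(-318) = 3394817/1482122 + ((0² + 363)*470)/129 = 3394817*(1/1482122) + ((0 + 363)*470)*(1/129) = 3394817/1482122 + (363*470)*(1/129) = 3394817/1482122 + 170610*(1/129) = 3394817/1482122 + 56870/43 = 84434255271/63731246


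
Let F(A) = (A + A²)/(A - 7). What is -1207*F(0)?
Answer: 0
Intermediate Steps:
F(A) = (A + A²)/(-7 + A)
-1207*F(0) = -0*(1 + 0)/(-7 + 0) = -0/(-7) = -0*(-1)/7 = -1207*0 = 0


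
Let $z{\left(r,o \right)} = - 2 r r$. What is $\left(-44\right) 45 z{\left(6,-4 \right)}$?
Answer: $142560$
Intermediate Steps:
$z{\left(r,o \right)} = - 2 r^{2}$
$\left(-44\right) 45 z{\left(6,-4 \right)} = \left(-44\right) 45 \left(- 2 \cdot 6^{2}\right) = - 1980 \left(\left(-2\right) 36\right) = \left(-1980\right) \left(-72\right) = 142560$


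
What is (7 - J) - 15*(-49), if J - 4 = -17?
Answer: 755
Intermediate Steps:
J = -13 (J = 4 - 17 = -13)
(7 - J) - 15*(-49) = (7 - 1*(-13)) - 15*(-49) = (7 + 13) + 735 = 20 + 735 = 755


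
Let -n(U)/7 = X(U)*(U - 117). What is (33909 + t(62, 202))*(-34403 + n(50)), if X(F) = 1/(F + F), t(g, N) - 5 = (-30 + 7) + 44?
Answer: -23346132997/20 ≈ -1.1673e+9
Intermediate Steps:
t(g, N) = 26 (t(g, N) = 5 + ((-30 + 7) + 44) = 5 + (-23 + 44) = 5 + 21 = 26)
X(F) = 1/(2*F)
n(U) = -7*(-117 + U)/(2*U) (n(U) = -7*1/(2*U)*(U - 117) = -7*1/(2*U)*(-117 + U) = -7*(-117 + U)/(2*U))
(33909 + t(62, 202))*(-34403 + n(50)) = (33909 + 26)*(-34403 + (7/2)*(117 - 1*50)/50) = 33935*(-34403 + (7/2)*(1/50)*(117 - 50)) = 33935*(-34403 + (7/2)*(1/50)*67) = 33935*(-34403 + 469/100) = 33935*(-3439831/100) = -23346132997/20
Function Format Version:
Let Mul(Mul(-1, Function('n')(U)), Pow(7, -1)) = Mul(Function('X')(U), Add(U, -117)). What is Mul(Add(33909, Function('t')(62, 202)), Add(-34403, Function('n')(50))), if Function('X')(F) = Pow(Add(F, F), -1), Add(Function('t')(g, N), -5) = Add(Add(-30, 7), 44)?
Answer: Rational(-23346132997, 20) ≈ -1.1673e+9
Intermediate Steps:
Function('t')(g, N) = 26 (Function('t')(g, N) = Add(5, Add(Add(-30, 7), 44)) = Add(5, Add(-23, 44)) = Add(5, 21) = 26)
Function('X')(F) = Mul(Rational(1, 2), Pow(F, -1)) (Function('X')(F) = Pow(Mul(2, F), -1) = Mul(Rational(1, 2), Pow(F, -1)))
Function('n')(U) = Mul(Rational(-7, 2), Pow(U, -1), Add(-117, U)) (Function('n')(U) = Mul(-7, Mul(Mul(Rational(1, 2), Pow(U, -1)), Add(U, -117))) = Mul(-7, Mul(Mul(Rational(1, 2), Pow(U, -1)), Add(-117, U))) = Mul(-7, Mul(Rational(1, 2), Pow(U, -1), Add(-117, U))) = Mul(Rational(-7, 2), Pow(U, -1), Add(-117, U)))
Mul(Add(33909, Function('t')(62, 202)), Add(-34403, Function('n')(50))) = Mul(Add(33909, 26), Add(-34403, Mul(Rational(7, 2), Pow(50, -1), Add(117, Mul(-1, 50))))) = Mul(33935, Add(-34403, Mul(Rational(7, 2), Rational(1, 50), Add(117, -50)))) = Mul(33935, Add(-34403, Mul(Rational(7, 2), Rational(1, 50), 67))) = Mul(33935, Add(-34403, Rational(469, 100))) = Mul(33935, Rational(-3439831, 100)) = Rational(-23346132997, 20)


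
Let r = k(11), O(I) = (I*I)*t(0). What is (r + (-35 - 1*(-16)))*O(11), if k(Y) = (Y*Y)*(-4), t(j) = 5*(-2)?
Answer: 608630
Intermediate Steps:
t(j) = -10
O(I) = -10*I² (O(I) = (I*I)*(-10) = I²*(-10) = -10*I²)
k(Y) = -4*Y² (k(Y) = Y²*(-4) = -4*Y²)
r = -484 (r = -4*11² = -4*121 = -484)
(r + (-35 - 1*(-16)))*O(11) = (-484 + (-35 - 1*(-16)))*(-10*11²) = (-484 + (-35 + 16))*(-10*121) = (-484 - 19)*(-1210) = -503*(-1210) = 608630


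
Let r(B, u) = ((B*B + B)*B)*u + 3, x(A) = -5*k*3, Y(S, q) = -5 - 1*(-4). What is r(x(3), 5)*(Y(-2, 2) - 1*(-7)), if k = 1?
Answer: -94482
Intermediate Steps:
Y(S, q) = -1 (Y(S, q) = -5 + 4 = -1)
x(A) = -15 (x(A) = -5*1*3 = -5*3 = -15)
r(B, u) = 3 + B*u*(B + B²) (r(B, u) = ((B² + B)*B)*u + 3 = ((B + B²)*B)*u + 3 = (B*(B + B²))*u + 3 = B*u*(B + B²) + 3 = 3 + B*u*(B + B²))
r(x(3), 5)*(Y(-2, 2) - 1*(-7)) = (3 + 5*(-15)² + 5*(-15)³)*(-1 - 1*(-7)) = (3 + 5*225 + 5*(-3375))*(-1 + 7) = (3 + 1125 - 16875)*6 = -15747*6 = -94482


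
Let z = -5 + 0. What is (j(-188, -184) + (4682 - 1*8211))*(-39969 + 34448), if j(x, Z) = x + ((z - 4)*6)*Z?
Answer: -34335099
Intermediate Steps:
z = -5
j(x, Z) = x - 54*Z (j(x, Z) = x + ((-5 - 4)*6)*Z = x + (-9*6)*Z = x - 54*Z)
(j(-188, -184) + (4682 - 1*8211))*(-39969 + 34448) = ((-188 - 54*(-184)) + (4682 - 1*8211))*(-39969 + 34448) = ((-188 + 9936) + (4682 - 8211))*(-5521) = (9748 - 3529)*(-5521) = 6219*(-5521) = -34335099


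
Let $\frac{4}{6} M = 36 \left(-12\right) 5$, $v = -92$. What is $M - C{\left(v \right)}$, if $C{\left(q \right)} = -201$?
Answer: $-3039$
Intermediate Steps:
$M = -3240$ ($M = \frac{3 \cdot 36 \left(-12\right) 5}{2} = \frac{3 \left(\left(-432\right) 5\right)}{2} = \frac{3}{2} \left(-2160\right) = -3240$)
$M - C{\left(v \right)} = -3240 - -201 = -3240 + 201 = -3039$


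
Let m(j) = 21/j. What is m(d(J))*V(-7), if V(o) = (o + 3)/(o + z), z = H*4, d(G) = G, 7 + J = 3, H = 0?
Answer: -3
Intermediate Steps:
J = -4 (J = -7 + 3 = -4)
z = 0 (z = 0*4 = 0)
V(o) = (3 + o)/o (V(o) = (o + 3)/(o + 0) = (3 + o)/o)
m(d(J))*V(-7) = (21/(-4))*((3 - 7)/(-7)) = (21*(-¼))*(-⅐*(-4)) = -21/4*4/7 = -3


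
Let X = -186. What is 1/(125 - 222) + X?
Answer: -18043/97 ≈ -186.01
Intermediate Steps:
1/(125 - 222) + X = 1/(125 - 222) - 186 = 1/(-97) - 186 = -1/97 - 186 = -18043/97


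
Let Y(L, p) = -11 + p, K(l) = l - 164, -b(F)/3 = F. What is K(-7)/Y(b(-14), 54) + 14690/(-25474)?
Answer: -2493862/547691 ≈ -4.5534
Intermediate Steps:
b(F) = -3*F
K(l) = -164 + l
K(-7)/Y(b(-14), 54) + 14690/(-25474) = (-164 - 7)/(-11 + 54) + 14690/(-25474) = -171/43 + 14690*(-1/25474) = -171*1/43 - 7345/12737 = -171/43 - 7345/12737 = -2493862/547691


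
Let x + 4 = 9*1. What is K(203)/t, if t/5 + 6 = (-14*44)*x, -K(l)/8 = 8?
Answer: 32/7715 ≈ 0.0041478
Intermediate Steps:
x = 5 (x = -4 + 9*1 = -4 + 9 = 5)
K(l) = -64 (K(l) = -8*8 = -64)
t = -15430 (t = -30 + 5*(-14*44*5) = -30 + 5*(-616*5) = -30 + 5*(-3080) = -30 - 15400 = -15430)
K(203)/t = -64/(-15430) = -64*(-1/15430) = 32/7715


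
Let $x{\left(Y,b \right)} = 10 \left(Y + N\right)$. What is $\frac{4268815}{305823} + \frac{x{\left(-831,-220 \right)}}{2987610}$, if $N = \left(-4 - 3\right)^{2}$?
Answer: $\frac{141679587181}{10151998367} \approx 13.956$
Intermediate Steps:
$N = 49$ ($N = \left(-7\right)^{2} = 49$)
$x{\left(Y,b \right)} = 490 + 10 Y$ ($x{\left(Y,b \right)} = 10 \left(Y + 49\right) = 10 \left(49 + Y\right) = 490 + 10 Y$)
$\frac{4268815}{305823} + \frac{x{\left(-831,-220 \right)}}{2987610} = \frac{4268815}{305823} + \frac{490 + 10 \left(-831\right)}{2987610} = 4268815 \cdot \frac{1}{305823} + \left(490 - 8310\right) \frac{1}{2987610} = \frac{4268815}{305823} - \frac{782}{298761} = \frac{141679587181}{10151998367}$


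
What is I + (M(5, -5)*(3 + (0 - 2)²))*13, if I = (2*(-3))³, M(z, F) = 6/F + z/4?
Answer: -4229/20 ≈ -211.45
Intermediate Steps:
M(z, F) = 6/F + z/4 (M(z, F) = 6/F + z*(¼) = 6/F + z/4)
I = -216 (I = (-6)³ = -216)
I + (M(5, -5)*(3 + (0 - 2)²))*13 = -216 + ((6/(-5) + (¼)*5)*(3 + (0 - 2)²))*13 = -216 + ((6*(-⅕) + 5/4)*(3 + (-2)²))*13 = -216 + ((-6/5 + 5/4)*(3 + 4))*13 = -216 + ((1/20)*7)*13 = -216 + (7/20)*13 = -216 + 91/20 = -4229/20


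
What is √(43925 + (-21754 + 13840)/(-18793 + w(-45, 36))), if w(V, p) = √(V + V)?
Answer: √((825490439 - 131775*I*√10)/(18793 - 3*I*√10)) ≈ 209.58 + 0.e-7*I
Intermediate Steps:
w(V, p) = √2*√V (w(V, p) = √(2*V) = √2*√V)
√(43925 + (-21754 + 13840)/(-18793 + w(-45, 36))) = √(43925 + (-21754 + 13840)/(-18793 + √2*√(-45))) = √(43925 - 7914/(-18793 + √2*(3*I*√5))) = √(43925 - 7914/(-18793 + 3*I*√10))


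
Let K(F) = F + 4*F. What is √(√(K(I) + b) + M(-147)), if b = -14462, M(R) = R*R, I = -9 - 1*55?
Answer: √(21609 + I*√14782) ≈ 147.0 + 0.4135*I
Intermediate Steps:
I = -64 (I = -9 - 55 = -64)
M(R) = R²
K(F) = 5*F
√(√(K(I) + b) + M(-147)) = √(√(5*(-64) - 14462) + (-147)²) = √(√(-320 - 14462) + 21609) = √(√(-14782) + 21609) = √(I*√14782 + 21609) = √(21609 + I*√14782)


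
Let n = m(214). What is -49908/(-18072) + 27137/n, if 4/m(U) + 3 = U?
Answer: 4311616289/3012 ≈ 1.4315e+6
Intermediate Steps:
m(U) = 4/(-3 + U)
n = 4/211 (n = 4/(-3 + 214) = 4/211 ≈ 0.018957)
-49908/(-18072) + 27137/n = -49908/(-18072) + 27137/(4/211) = -49908*(-1/18072) + 27137*(211/4) = 4159/1506 + 5725907/4 = 4311616289/3012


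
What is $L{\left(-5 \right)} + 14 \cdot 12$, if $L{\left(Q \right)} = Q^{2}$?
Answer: $193$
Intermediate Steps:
$L{\left(-5 \right)} + 14 \cdot 12 = \left(-5\right)^{2} + 14 \cdot 12 = 25 + 168 = 193$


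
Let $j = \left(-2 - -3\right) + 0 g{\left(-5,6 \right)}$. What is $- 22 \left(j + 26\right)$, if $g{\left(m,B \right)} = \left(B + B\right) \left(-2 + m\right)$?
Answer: $-594$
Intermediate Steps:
$g{\left(m,B \right)} = 2 B \left(-2 + m\right)$
$j = 1$ ($j = \left(-2 - -3\right) + 0 \cdot 2 \cdot 6 \left(-2 - 5\right) = \left(-2 + 3\right) + 0 \cdot 2 \cdot 6 \left(-7\right) = 1 + 0 \left(-84\right) = 1 + 0 = 1$)
$- 22 \left(j + 26\right) = - 22 \left(1 + 26\right) = \left(-22\right) 27 = -594$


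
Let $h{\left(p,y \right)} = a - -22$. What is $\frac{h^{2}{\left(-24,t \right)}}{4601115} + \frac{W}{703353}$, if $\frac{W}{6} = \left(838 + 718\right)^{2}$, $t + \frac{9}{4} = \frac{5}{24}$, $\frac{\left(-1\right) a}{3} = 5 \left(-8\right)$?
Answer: $\frac{22284577803244}{1078736012865} \approx 20.658$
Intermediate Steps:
$a = 120$ ($a = - 3 \cdot 5 \left(-8\right) = \left(-3\right) \left(-40\right) = 120$)
$t = - \frac{49}{24}$ ($t = - \frac{9}{4} + \frac{5}{24} = - \frac{49}{24} \approx -2.0417$)
$h{\left(p,y \right)} = 142$ ($h{\left(p,y \right)} = 120 - -22 = 120 + 22 = 142$)
$W = 14526816$ ($W = 6 \left(838 + 718\right)^{2} = 6 \cdot 1556^{2} = 6 \cdot 2421136 = 14526816$)
$\frac{h^{2}{\left(-24,t \right)}}{4601115} + \frac{W}{703353} = \frac{142^{2}}{4601115} + \frac{14526816}{703353} = 20164 \cdot \frac{1}{4601115} + 14526816 \cdot \frac{1}{703353} = \frac{20164}{4601115} + \frac{4842272}{234451} = \frac{22284577803244}{1078736012865}$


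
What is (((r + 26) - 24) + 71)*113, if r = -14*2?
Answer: 5085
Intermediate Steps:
r = -28
(((r + 26) - 24) + 71)*113 = (((-28 + 26) - 24) + 71)*113 = ((-2 - 24) + 71)*113 = (-26 + 71)*113 = 45*113 = 5085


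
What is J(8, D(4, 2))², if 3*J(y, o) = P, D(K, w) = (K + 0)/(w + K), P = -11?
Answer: 121/9 ≈ 13.444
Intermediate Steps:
D(K, w) = K/(K + w)
J(y, o) = -11/3 (J(y, o) = (⅓)*(-11) = -11/3)
J(8, D(4, 2))² = (-11/3)² = 121/9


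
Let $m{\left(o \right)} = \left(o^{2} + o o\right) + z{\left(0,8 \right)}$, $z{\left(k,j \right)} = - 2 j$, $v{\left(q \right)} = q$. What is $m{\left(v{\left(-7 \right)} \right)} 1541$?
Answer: $126362$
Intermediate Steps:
$m{\left(o \right)} = -16 + 2 o^{2}$ ($m{\left(o \right)} = \left(o^{2} + o o\right) - 16 = \left(o^{2} + o^{2}\right) - 16 = 2 o^{2} - 16 = -16 + 2 o^{2}$)
$m{\left(v{\left(-7 \right)} \right)} 1541 = \left(-16 + 2 \left(-7\right)^{2}\right) 1541 = \left(-16 + 2 \cdot 49\right) 1541 = \left(-16 + 98\right) 1541 = 82 \cdot 1541 = 126362$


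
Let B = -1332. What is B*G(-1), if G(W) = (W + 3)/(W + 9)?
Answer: -333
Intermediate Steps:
G(W) = (3 + W)/(9 + W)
B*G(-1) = -1332*(3 - 1)/(9 - 1) = -1332*2/8 = -333*2/2 = -1332*¼ = -333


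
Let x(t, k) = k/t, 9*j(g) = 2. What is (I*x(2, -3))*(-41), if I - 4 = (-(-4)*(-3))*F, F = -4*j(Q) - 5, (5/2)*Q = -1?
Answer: 4592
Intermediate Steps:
Q = -2/5 (Q = (2/5)*(-1) = -2/5 ≈ -0.40000)
j(g) = 2/9 (j(g) = (1/9)*2 = 2/9)
F = -53/9 (F = -4*2/9 - 5 = -8/9 - 5 = -53/9 ≈ -5.8889)
I = 224/3 (I = 4 - (-4)*(-3)*(-53/9) = 4 - 4*3*(-53/9) = 4 - 12*(-53/9) = 4 + 212/3 = 224/3 ≈ 74.667)
(I*x(2, -3))*(-41) = (224*(-3/2)/3)*(-41) = (224*(-3*1/2)/3)*(-41) = ((224/3)*(-3/2))*(-41) = -112*(-41) = 4592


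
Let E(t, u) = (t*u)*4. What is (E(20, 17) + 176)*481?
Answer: 738816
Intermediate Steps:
E(t, u) = 4*t*u
(E(20, 17) + 176)*481 = (4*20*17 + 176)*481 = (1360 + 176)*481 = 1536*481 = 738816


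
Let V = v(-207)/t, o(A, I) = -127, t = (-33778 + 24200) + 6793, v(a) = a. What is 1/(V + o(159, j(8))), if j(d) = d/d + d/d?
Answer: -2785/353488 ≈ -0.0078786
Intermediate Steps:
j(d) = 2 (j(d) = 1 + 1 = 2)
t = -2785 (t = -9578 + 6793 = -2785)
V = 207/2785 (V = -207/(-2785) = -207*(-1/2785) = 207/2785 ≈ 0.074327)
1/(V + o(159, j(8))) = 1/(207/2785 - 127) = 1/(-353488/2785) = -2785/353488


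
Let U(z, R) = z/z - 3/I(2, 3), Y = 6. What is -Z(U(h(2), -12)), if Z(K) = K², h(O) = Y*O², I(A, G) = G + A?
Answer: -4/25 ≈ -0.16000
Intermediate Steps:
I(A, G) = A + G
h(O) = 6*O²
U(z, R) = ⅖ (U(z, R) = z/z - 3/(2 + 3) = 1 - 3/5 = 1 - 3*⅕ = 1 - ⅗ = ⅖)
-Z(U(h(2), -12)) = -(⅖)² = -1*4/25 = -4/25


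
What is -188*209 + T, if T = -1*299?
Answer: -39591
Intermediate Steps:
T = -299
-188*209 + T = -188*209 - 299 = -39292 - 299 = -39591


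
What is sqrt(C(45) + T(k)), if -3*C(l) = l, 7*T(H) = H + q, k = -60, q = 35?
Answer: I*sqrt(910)/7 ≈ 4.3095*I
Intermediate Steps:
T(H) = 5 + H/7 (T(H) = (H + 35)/7 = (35 + H)/7 = 5 + H/7)
C(l) = -l/3
sqrt(C(45) + T(k)) = sqrt(-1/3*45 + (5 + (1/7)*(-60))) = sqrt(-15 + (5 - 60/7)) = sqrt(-15 - 25/7) = sqrt(-130/7) = I*sqrt(910)/7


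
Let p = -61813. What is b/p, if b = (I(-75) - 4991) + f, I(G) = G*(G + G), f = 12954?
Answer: -19213/61813 ≈ -0.31082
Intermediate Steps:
I(G) = 2*G² (I(G) = G*(2*G) = 2*G²)
b = 19213 (b = (2*(-75)² - 4991) + 12954 = (2*5625 - 4991) + 12954 = (11250 - 4991) + 12954 = 6259 + 12954 = 19213)
b/p = 19213/(-61813) = 19213*(-1/61813) = -19213/61813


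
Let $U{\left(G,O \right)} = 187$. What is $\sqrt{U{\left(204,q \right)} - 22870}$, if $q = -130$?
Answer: $i \sqrt{22683} \approx 150.61 i$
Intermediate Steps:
$\sqrt{U{\left(204,q \right)} - 22870} = \sqrt{187 - 22870} = \sqrt{-22683} = i \sqrt{22683}$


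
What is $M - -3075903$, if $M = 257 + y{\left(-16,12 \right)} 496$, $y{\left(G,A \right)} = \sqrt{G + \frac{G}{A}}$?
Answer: $3076160 + \frac{992 i \sqrt{39}}{3} \approx 3.0762 \cdot 10^{6} + 2065.0 i$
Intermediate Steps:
$M = 257 + \frac{992 i \sqrt{39}}{3}$ ($M = 257 + \sqrt{-16 - \frac{16}{12}} \cdot 496 = 257 + \sqrt{-16 - \frac{4}{3}} \cdot 496 = 257 + \sqrt{- \frac{52}{3}} \cdot 496 = 257 + \frac{2 i \sqrt{39}}{3} \cdot 496 = 257 + \frac{992 i \sqrt{39}}{3} \approx 257.0 + 2065.0 i$)
$M - -3075903 = \left(257 + \frac{992 i \sqrt{39}}{3}\right) - -3075903 = \left(257 + \frac{992 i \sqrt{39}}{3}\right) + 3075903 = 3076160 + \frac{992 i \sqrt{39}}{3}$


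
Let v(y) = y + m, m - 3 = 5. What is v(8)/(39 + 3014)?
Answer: 16/3053 ≈ 0.0052407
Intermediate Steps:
m = 8 (m = 3 + 5 = 8)
v(y) = 8 + y (v(y) = y + 8 = 8 + y)
v(8)/(39 + 3014) = (8 + 8)/(39 + 3014) = 16/3053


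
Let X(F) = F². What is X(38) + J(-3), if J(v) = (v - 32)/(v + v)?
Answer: 8699/6 ≈ 1449.8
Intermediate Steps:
J(v) = (-32 + v)/(2*v) (J(v) = (-32 + v)/((2*v)) = (-32 + v)*(1/(2*v)) = (-32 + v)/(2*v))
X(38) + J(-3) = 38² + (½)*(-32 - 3)/(-3) = 1444 + (½)*(-⅓)*(-35) = 1444 + 35/6 = 8699/6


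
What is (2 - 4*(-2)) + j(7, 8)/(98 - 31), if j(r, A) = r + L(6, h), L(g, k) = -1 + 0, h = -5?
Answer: 676/67 ≈ 10.090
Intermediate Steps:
L(g, k) = -1
j(r, A) = -1 + r (j(r, A) = r - 1 = -1 + r)
(2 - 4*(-2)) + j(7, 8)/(98 - 31) = (2 - 4*(-2)) + (-1 + 7)/(98 - 31) = (2 + 8) + 6/67 = 10 + (1/67)*6 = 10 + 6/67 = 676/67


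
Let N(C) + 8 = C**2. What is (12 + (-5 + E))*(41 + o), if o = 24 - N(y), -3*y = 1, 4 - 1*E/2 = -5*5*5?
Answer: 173840/9 ≈ 19316.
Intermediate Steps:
E = 258 (E = 8 - 2*(-5*5)*5 = 8 - (-50)*5 = 8 - 2*(-125) = 8 + 250 = 258)
y = -1/3 (y = -1/3*1 = -1/3 ≈ -0.33333)
N(C) = -8 + C**2
o = 287/9 (o = 24 - (-8 + (-1/3)**2) = 24 - (-8 + 1/9) = 24 - 1*(-71/9) = 24 + 71/9 = 287/9 ≈ 31.889)
(12 + (-5 + E))*(41 + o) = (12 + (-5 + 258))*(41 + 287/9) = (12 + 253)*(656/9) = 265*(656/9) = 173840/9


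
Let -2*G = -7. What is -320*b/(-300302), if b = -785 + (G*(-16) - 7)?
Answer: -135680/150151 ≈ -0.90362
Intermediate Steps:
G = 7/2 (G = -½*(-7) = 7/2 ≈ 3.5000)
b = -848 (b = -785 + ((7/2)*(-16) - 7) = -785 + (-56 - 7) = -785 - 63 = -848)
-320*b/(-300302) = -320*(-848)/(-300302) = 271360*(-1/300302) = -135680/150151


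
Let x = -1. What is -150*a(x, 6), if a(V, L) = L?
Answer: -900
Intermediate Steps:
-150*a(x, 6) = -150*6 = -900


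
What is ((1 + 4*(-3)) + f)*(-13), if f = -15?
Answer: 338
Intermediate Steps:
((1 + 4*(-3)) + f)*(-13) = ((1 + 4*(-3)) - 15)*(-13) = ((1 - 12) - 15)*(-13) = (-11 - 15)*(-13) = -26*(-13) = 338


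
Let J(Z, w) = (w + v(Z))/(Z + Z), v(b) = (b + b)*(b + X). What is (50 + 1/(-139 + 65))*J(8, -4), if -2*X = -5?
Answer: 151659/296 ≈ 512.36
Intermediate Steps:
X = 5/2 (X = -1/2*(-5) = 5/2 ≈ 2.5000)
v(b) = 2*b*(5/2 + b) (v(b) = (b + b)*(b + 5/2) = (2*b)*(5/2 + b) = 2*b*(5/2 + b))
J(Z, w) = (w + Z*(5 + 2*Z))/(2*Z) (J(Z, w) = (w + Z*(5 + 2*Z))/(Z + Z) = (w + Z*(5 + 2*Z))/((2*Z)) = (w + Z*(5 + 2*Z))*(1/(2*Z)) = (w + Z*(5 + 2*Z))/(2*Z))
(50 + 1/(-139 + 65))*J(8, -4) = (50 + 1/(-139 + 65))*(5/2 + 8 + (1/2)*(-4)/8) = (50 + 1/(-74))*(5/2 + 8 + (1/2)*(-4)*(1/8)) = (50 - 1/74)*(5/2 + 8 - 1/4) = (3699/74)*(41/4) = 151659/296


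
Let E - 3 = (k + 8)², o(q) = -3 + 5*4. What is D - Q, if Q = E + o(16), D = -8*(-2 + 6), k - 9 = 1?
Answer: -376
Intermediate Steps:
k = 10 (k = 9 + 1 = 10)
o(q) = 17 (o(q) = -3 + 20 = 17)
E = 327 (E = 3 + (10 + 8)² = 3 + 18² = 3 + 324 = 327)
D = -32 (D = -8*4 = -32)
Q = 344 (Q = 327 + 17 = 344)
D - Q = -32 - 1*344 = -32 - 344 = -376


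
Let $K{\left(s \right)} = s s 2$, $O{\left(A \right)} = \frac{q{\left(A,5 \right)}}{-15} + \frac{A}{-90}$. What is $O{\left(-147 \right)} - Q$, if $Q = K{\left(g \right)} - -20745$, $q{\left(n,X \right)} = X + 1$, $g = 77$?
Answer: $- \frac{978053}{30} \approx -32602.0$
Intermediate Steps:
$q{\left(n,X \right)} = 1 + X$
$O{\left(A \right)} = - \frac{2}{5} - \frac{A}{90}$ ($O{\left(A \right)} = \frac{1 + 5}{-15} + \frac{A}{-90} = 6 \left(- \frac{1}{15}\right) + A \left(- \frac{1}{90}\right) = - \frac{2}{5} - \frac{A}{90}$)
$K{\left(s \right)} = 2 s^{2}$ ($K{\left(s \right)} = s^{2} \cdot 2 = 2 s^{2}$)
$Q = 32603$ ($Q = 2 \cdot 77^{2} - -20745 = 2 \cdot 5929 + 20745 = 11858 + 20745 = 32603$)
$O{\left(-147 \right)} - Q = \left(- \frac{2}{5} - - \frac{49}{30}\right) - 32603 = \left(- \frac{2}{5} + \frac{49}{30}\right) - 32603 = \frac{37}{30} - 32603 = - \frac{978053}{30}$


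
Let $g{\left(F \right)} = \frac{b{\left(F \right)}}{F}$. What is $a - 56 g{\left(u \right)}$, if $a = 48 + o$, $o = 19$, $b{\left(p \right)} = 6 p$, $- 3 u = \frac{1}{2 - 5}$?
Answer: $-269$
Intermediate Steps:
$u = \frac{1}{9}$ ($u = - \frac{1}{3 \left(2 - 5\right)} = - \frac{1}{3 \left(-3\right)} = \left(- \frac{1}{3}\right) \left(- \frac{1}{3}\right) = \frac{1}{9} \approx 0.11111$)
$g{\left(F \right)} = 6$ ($g{\left(F \right)} = \frac{6 F}{F} = 6$)
$a = 67$ ($a = 48 + 19 = 67$)
$a - 56 g{\left(u \right)} = 67 - 336 = -269$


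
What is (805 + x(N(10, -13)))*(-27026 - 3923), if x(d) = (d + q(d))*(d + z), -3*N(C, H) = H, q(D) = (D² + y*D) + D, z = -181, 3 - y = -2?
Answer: 6577436225/27 ≈ 2.4361e+8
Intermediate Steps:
y = 5 (y = 3 - 1*(-2) = 3 + 2 = 5)
q(D) = D² + 6*D (q(D) = (D² + 5*D) + D = D² + 6*D)
N(C, H) = -H/3
x(d) = (-181 + d)*(d + d*(6 + d)) (x(d) = (d + d*(6 + d))*(d - 181) = (d + d*(6 + d))*(-181 + d) = (-181 + d)*(d + d*(6 + d)))
(805 + x(N(10, -13)))*(-27026 - 3923) = (805 + (-⅓*(-13))*(-1267 + (-⅓*(-13))² - (-58)*(-13)))*(-27026 - 3923) = (805 + 13*(-1267 + (13/3)² - 174*13/3)/3)*(-30949) = (805 + 13*(-1267 + 169/9 - 754)/3)*(-30949) = (805 + (13/3)*(-18020/9))*(-30949) = (805 - 234260/27)*(-30949) = -212525/27*(-30949) = 6577436225/27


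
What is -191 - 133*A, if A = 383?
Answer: -51130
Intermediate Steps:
-191 - 133*A = -191 - 133*383 = -191 - 50939 = -51130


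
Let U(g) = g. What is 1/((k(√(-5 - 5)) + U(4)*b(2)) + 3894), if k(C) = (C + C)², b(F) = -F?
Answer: 1/3846 ≈ 0.00026001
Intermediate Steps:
k(C) = 4*C² (k(C) = (2*C)² = 4*C²)
1/((k(√(-5 - 5)) + U(4)*b(2)) + 3894) = 1/((4*(√(-5 - 5))² + 4*(-1*2)) + 3894) = 1/((4*(√(-10))² + 4*(-2)) + 3894) = 1/((4*(I*√10)² - 8) + 3894) = 1/((4*(-10) - 8) + 3894) = 1/((-40 - 8) + 3894) = 1/(-48 + 3894) = 1/3846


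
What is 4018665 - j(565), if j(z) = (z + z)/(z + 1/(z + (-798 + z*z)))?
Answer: 724285565466905/180230481 ≈ 4.0187e+6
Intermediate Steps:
j(z) = 2*z/(z + 1/(-798 + z + z²)) (j(z) = (2*z)/(z + 1/(z + (-798 + z²))) = (2*z)/(z + 1/(-798 + z + z²)) = 2*z/(z + 1/(-798 + z + z²)))
4018665 - j(565) = 4018665 - 2*565*(-798 + 565 + 565²)/(1 + 565² + 565³ - 798*565) = 4018665 - 2*565*(-798 + 565 + 319225)/(1 + 319225 + 180362125 - 450870) = 4018665 - 2*565*318992/180230481 = 4018665 - 1*360460960/180230481 = 4018665 - 360460960/180230481 = 724285565466905/180230481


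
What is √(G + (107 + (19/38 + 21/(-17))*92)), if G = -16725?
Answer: 2*I*√1205538/17 ≈ 129.17*I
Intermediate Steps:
√(G + (107 + (19/38 + 21/(-17))*92)) = √(-16725 + (107 + (19/38 + 21/(-17))*92)) = √(-16725 + (107 + (19*(1/38) + 21*(-1/17))*92)) = √(-16725 + (107 + (½ - 21/17)*92)) = √(-16725 + (107 - 25/34*92)) = √(-16725 + (107 - 1150/17)) = √(-16725 + 669/17) = √(-283656/17) = 2*I*√1205538/17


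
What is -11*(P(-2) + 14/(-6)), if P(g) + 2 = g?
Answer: 209/3 ≈ 69.667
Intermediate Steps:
P(g) = -2 + g
-11*(P(-2) + 14/(-6)) = -11*((-2 - 2) + 14/(-6)) = -11*(-4 + 14*(-⅙)) = -11*(-4 - 7/3) = -11*(-19/3) = 209/3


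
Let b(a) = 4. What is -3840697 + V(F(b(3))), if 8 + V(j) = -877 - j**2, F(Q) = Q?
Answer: -3841598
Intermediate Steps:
V(j) = -885 - j**2 (V(j) = -8 + (-877 - j**2) = -885 - j**2)
-3840697 + V(F(b(3))) = -3840697 + (-885 - 1*4**2) = -3840697 + (-885 - 1*16) = -3840697 + (-885 - 16) = -3840697 - 901 = -3841598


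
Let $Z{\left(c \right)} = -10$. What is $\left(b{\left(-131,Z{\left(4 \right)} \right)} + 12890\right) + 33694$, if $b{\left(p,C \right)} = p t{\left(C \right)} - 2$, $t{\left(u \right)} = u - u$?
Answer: $46582$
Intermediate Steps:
$t{\left(u \right)} = 0$
$b{\left(p,C \right)} = -2$ ($b{\left(p,C \right)} = p 0 - 2 = 0 - 2 = -2$)
$\left(b{\left(-131,Z{\left(4 \right)} \right)} + 12890\right) + 33694 = \left(-2 + 12890\right) + 33694 = 12888 + 33694 = 46582$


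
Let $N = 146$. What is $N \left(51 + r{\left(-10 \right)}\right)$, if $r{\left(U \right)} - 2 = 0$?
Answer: $7738$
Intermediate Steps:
$r{\left(U \right)} = 2$ ($r{\left(U \right)} = 2 + 0 = 2$)
$N \left(51 + r{\left(-10 \right)}\right) = 146 \left(51 + 2\right) = 146 \cdot 53 = 7738$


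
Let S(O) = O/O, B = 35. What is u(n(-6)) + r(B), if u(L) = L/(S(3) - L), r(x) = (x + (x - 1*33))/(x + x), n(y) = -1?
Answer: 1/35 ≈ 0.028571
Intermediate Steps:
S(O) = 1
r(x) = (-33 + 2*x)/(2*x) (r(x) = (x + (x - 33))/((2*x)) = (x + (-33 + x))*(1/(2*x)) = (-33 + 2*x)*(1/(2*x)) = (-33 + 2*x)/(2*x))
u(L) = L/(1 - L)
u(n(-6)) + r(B) = -1*(-1)/(-1 - 1) + (-33/2 + 35)/35 = -1*(-1)/(-2) + (1/35)*(37/2) = -1*(-1)*(-1/2) + 37/70 = -1/2 + 37/70 = 1/35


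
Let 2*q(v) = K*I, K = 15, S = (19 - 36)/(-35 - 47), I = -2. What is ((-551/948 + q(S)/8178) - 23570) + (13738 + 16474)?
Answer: 8581534225/1292124 ≈ 6641.4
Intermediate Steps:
S = 17/82 (S = -17/(-82) = -17*(-1/82) = 17/82 ≈ 0.20732)
q(v) = -15 (q(v) = (15*(-2))/2 = (1/2)*(-30) = -15)
((-551/948 + q(S)/8178) - 23570) + (13738 + 16474) = ((-551/948 - 15/8178) - 23570) + (13738 + 16474) = ((-551*1/948 - 15*1/8178) - 23570) + 30212 = ((-551/948 - 5/2726) - 23570) + 30212 = (-753383/1292124 - 23570) + 30212 = -30456116063/1292124 + 30212 = 8581534225/1292124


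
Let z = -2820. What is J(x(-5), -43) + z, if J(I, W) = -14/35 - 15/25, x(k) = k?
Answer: -2821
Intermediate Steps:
J(I, W) = -1 (J(I, W) = -14*1/35 - 15*1/25 = -2/5 - 3/5 = -1)
J(x(-5), -43) + z = -1 - 2820 = -2821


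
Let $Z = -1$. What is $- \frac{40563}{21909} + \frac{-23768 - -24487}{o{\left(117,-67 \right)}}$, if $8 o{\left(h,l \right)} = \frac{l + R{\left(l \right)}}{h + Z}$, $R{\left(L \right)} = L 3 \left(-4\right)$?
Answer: $\frac{72579557}{80333} \approx 903.48$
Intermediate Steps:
$R{\left(L \right)} = - 12 L$ ($R{\left(L \right)} = 3 L \left(-4\right) = - 12 L$)
$o{\left(h,l \right)} = - \frac{11 l}{8 \left(-1 + h\right)}$ ($o{\left(h,l \right)} = \frac{\left(l - 12 l\right) \frac{1}{h - 1}}{8} = \frac{- 11 l \frac{1}{-1 + h}}{8} = \frac{\left(-11\right) l \frac{1}{-1 + h}}{8} = - \frac{11 l}{8 \left(-1 + h\right)}$)
$- \frac{40563}{21909} + \frac{-23768 - -24487}{o{\left(117,-67 \right)}} = - \frac{40563}{21909} + \frac{-23768 - -24487}{\left(-11\right) \left(-67\right) \frac{1}{-8 + 8 \cdot 117}} = \left(-40563\right) \frac{1}{21909} + \frac{-23768 + 24487}{\left(-11\right) \left(-67\right) \frac{1}{-8 + 936}} = - \frac{13521}{7303} + \frac{719}{\left(-11\right) \left(-67\right) \frac{1}{928}} = - \frac{13521}{7303} + \frac{719}{\frac{737}{928}} = - \frac{13521}{7303} + 719 \cdot \frac{928}{737} = - \frac{13521}{7303} + \frac{667232}{737} = \frac{72579557}{80333}$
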